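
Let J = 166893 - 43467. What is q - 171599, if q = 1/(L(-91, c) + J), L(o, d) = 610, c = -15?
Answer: -21284453563/124036 ≈ -1.7160e+5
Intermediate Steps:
J = 123426
q = 1/124036 (q = 1/(610 + 123426) = 1/124036 ≈ 8.0622e-6)
q - 171599 = 1/124036 - 171599 = -21284453563/124036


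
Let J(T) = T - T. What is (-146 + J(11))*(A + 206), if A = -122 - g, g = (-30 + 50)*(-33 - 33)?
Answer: -204984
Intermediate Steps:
g = -1320 (g = 20*(-66) = -1320)
J(T) = 0
A = 1198 (A = -122 - 1*(-1320) = -122 + 1320 = 1198)
(-146 + J(11))*(A + 206) = (-146 + 0)*(1198 + 206) = -146*1404 = -204984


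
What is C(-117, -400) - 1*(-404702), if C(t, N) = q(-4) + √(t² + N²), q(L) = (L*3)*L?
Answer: 404750 + 17*√601 ≈ 4.0517e+5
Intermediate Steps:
q(L) = 3*L² (q(L) = (3*L)*L = 3*L²)
C(t, N) = 48 + √(N² + t²) (C(t, N) = 3*(-4)² + √(t² + N²) = 3*16 + √(N² + t²) = 48 + √(N² + t²))
C(-117, -400) - 1*(-404702) = (48 + √((-400)² + (-117)²)) - 1*(-404702) = (48 + √(160000 + 13689)) + 404702 = (48 + √173689) + 404702 = (48 + 17*√601) + 404702 = 404750 + 17*√601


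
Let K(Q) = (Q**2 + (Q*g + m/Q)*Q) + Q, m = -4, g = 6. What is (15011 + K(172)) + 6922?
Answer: 229189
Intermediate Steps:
K(Q) = Q + Q**2 + Q*(-4/Q + 6*Q) (K(Q) = (Q**2 + (Q*6 - 4/Q)*Q) + Q = (Q**2 + (6*Q - 4/Q)*Q) + Q = (Q**2 + (-4/Q + 6*Q)*Q) + Q = (Q**2 + Q*(-4/Q + 6*Q)) + Q = Q + Q**2 + Q*(-4/Q + 6*Q))
(15011 + K(172)) + 6922 = (15011 + (-4 + 172 + 7*172**2)) + 6922 = (15011 + (-4 + 172 + 7*29584)) + 6922 = (15011 + (-4 + 172 + 207088)) + 6922 = (15011 + 207256) + 6922 = 222267 + 6922 = 229189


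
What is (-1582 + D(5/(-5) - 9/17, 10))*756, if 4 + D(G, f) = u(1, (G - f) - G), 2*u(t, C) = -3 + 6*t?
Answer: -1197882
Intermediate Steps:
u(t, C) = -3/2 + 3*t (u(t, C) = (-3 + 6*t)/2 = -3/2 + 3*t)
D(G, f) = -5/2 (D(G, f) = -4 + (-3/2 + 3*1) = -4 + (-3/2 + 3) = -4 + 3/2 = -5/2)
(-1582 + D(5/(-5) - 9/17, 10))*756 = (-1582 - 5/2)*756 = -3169/2*756 = -1197882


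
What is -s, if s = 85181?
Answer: -85181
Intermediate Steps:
-s = -1*85181 = -85181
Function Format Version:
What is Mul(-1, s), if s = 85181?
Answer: -85181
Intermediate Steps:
Mul(-1, s) = Mul(-1, 85181) = -85181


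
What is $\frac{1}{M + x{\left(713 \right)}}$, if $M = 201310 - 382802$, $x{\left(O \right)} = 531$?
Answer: $- \frac{1}{180961} \approx -5.5261 \cdot 10^{-6}$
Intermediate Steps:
$M = -181492$
$\frac{1}{M + x{\left(713 \right)}} = \frac{1}{-181492 + 531} = \frac{1}{-180961} = - \frac{1}{180961}$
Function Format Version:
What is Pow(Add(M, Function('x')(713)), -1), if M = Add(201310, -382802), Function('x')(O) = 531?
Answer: Rational(-1, 180961) ≈ -5.5261e-6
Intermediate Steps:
M = -181492
Pow(Add(M, Function('x')(713)), -1) = Pow(Add(-181492, 531), -1) = Pow(-180961, -1) = Rational(-1, 180961)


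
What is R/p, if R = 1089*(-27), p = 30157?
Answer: -29403/30157 ≈ -0.97500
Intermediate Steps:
R = -29403
R/p = -29403/30157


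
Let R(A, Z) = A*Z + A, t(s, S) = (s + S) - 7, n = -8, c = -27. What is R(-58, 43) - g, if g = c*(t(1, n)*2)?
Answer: -3308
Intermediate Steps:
t(s, S) = -7 + S + s (t(s, S) = (S + s) - 7 = -7 + S + s)
R(A, Z) = A + A*Z
g = 756 (g = -27*(-7 - 8 + 1)*2 = -(-378)*2 = -27*(-28) = 756)
R(-58, 43) - g = -58*(1 + 43) - 1*756 = -58*44 - 756 = -2552 - 756 = -3308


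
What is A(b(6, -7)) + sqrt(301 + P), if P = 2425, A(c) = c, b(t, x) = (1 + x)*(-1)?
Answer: 6 + sqrt(2726) ≈ 58.211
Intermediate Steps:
b(t, x) = -1 - x
A(b(6, -7)) + sqrt(301 + P) = (-1 - 1*(-7)) + sqrt(301 + 2425) = (-1 + 7) + sqrt(2726) = 6 + sqrt(2726)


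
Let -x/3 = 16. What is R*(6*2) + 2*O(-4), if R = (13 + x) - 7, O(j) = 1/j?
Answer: -1009/2 ≈ -504.50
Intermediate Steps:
x = -48 (x = -3*16 = -48)
R = -42 (R = (13 - 48) - 7 = -35 - 7 = -42)
R*(6*2) + 2*O(-4) = -252*2 + 2/(-4) = -42*12 + 2*(-¼) = -504 - ½ = -1009/2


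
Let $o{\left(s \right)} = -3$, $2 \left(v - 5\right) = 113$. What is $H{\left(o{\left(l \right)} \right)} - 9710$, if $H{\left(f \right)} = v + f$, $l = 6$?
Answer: $- \frac{19303}{2} \approx -9651.5$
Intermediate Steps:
$v = \frac{123}{2}$ ($v = 5 + \frac{1}{2} \cdot 113 = 5 + \frac{113}{2} = \frac{123}{2} \approx 61.5$)
$H{\left(f \right)} = \frac{123}{2} + f$
$H{\left(o{\left(l \right)} \right)} - 9710 = \left(\frac{123}{2} - 3\right) - 9710 = \frac{117}{2} - 9710 = - \frac{19303}{2}$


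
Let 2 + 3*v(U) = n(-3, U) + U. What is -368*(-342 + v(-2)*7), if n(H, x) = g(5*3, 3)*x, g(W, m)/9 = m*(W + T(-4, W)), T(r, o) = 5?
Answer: 3169952/3 ≈ 1.0567e+6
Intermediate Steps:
g(W, m) = 9*m*(5 + W) (g(W, m) = 9*(m*(W + 5)) = 9*(m*(5 + W)) = 9*m*(5 + W))
n(H, x) = 540*x (n(H, x) = (9*3*(5 + 5*3))*x = (9*3*(5 + 15))*x = (9*3*20)*x = 540*x)
v(U) = -2/3 + 541*U/3 (v(U) = -2/3 + (540*U + U)/3 = -2/3 + (541*U)/3 = -2/3 + 541*U/3)
-368*(-342 + v(-2)*7) = -368*(-342 + (-2/3 + (541/3)*(-2))*7) = -368*(-342 + (-2/3 - 1082/3)*7) = -368*(-342 - 1084/3*7) = -368*(-342 - 7588/3) = -368*(-8614/3) = 3169952/3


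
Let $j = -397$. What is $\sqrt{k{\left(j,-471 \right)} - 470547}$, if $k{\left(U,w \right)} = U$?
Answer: $4 i \sqrt{29434} \approx 686.25 i$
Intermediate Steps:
$\sqrt{k{\left(j,-471 \right)} - 470547} = \sqrt{-397 - 470547} = \sqrt{-470944} = 4 i \sqrt{29434}$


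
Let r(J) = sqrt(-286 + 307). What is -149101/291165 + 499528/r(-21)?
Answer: -149101/291165 + 499528*sqrt(21)/21 ≈ 1.0901e+5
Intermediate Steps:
r(J) = sqrt(21)
-149101/291165 + 499528/r(-21) = -149101/291165 + 499528/(sqrt(21)) = -149101*1/291165 + 499528*(sqrt(21)/21) = -149101/291165 + 499528*sqrt(21)/21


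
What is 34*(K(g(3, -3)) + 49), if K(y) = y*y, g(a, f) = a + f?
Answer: 1666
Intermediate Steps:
K(y) = y²
34*(K(g(3, -3)) + 49) = 34*((3 - 3)² + 49) = 34*(0² + 49) = 34*(0 + 49) = 34*49 = 1666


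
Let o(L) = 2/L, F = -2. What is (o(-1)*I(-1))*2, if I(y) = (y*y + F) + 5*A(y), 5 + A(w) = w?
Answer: 124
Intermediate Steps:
A(w) = -5 + w
I(y) = -27 + y**2 + 5*y (I(y) = (y*y - 2) + 5*(-5 + y) = (y**2 - 2) + (-25 + 5*y) = (-2 + y**2) + (-25 + 5*y) = -27 + y**2 + 5*y)
(o(-1)*I(-1))*2 = ((2/(-1))*(-27 + (-1)**2 + 5*(-1)))*2 = ((2*(-1))*(-27 + 1 - 5))*2 = -2*(-31)*2 = 62*2 = 124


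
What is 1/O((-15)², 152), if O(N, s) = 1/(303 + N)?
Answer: 528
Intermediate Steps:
1/O((-15)², 152) = 1/(1/(303 + (-15)²)) = 1/(1/(303 + 225)) = 1/(1/528) = 528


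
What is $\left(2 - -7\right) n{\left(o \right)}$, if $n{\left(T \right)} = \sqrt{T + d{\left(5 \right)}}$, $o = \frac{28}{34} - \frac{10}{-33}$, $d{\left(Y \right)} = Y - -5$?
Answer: $\frac{3 \sqrt{3501762}}{187} \approx 30.021$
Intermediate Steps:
$d{\left(Y \right)} = 5 + Y$ ($d{\left(Y \right)} = Y + 5 = 5 + Y$)
$o = \frac{632}{561}$ ($o = 28 \cdot \frac{1}{34} - - \frac{10}{33} = \frac{14}{17} + \frac{10}{33} = \frac{632}{561} \approx 1.1266$)
$n{\left(T \right)} = \sqrt{10 + T}$ ($n{\left(T \right)} = \sqrt{T + \left(5 + 5\right)} = \sqrt{T + 10} = \sqrt{10 + T}$)
$\left(2 - -7\right) n{\left(o \right)} = \left(2 - -7\right) \sqrt{10 + \frac{632}{561}} = \left(2 + 7\right) \sqrt{\frac{6242}{561}} = 9 \frac{\sqrt{3501762}}{561} = \frac{3 \sqrt{3501762}}{187}$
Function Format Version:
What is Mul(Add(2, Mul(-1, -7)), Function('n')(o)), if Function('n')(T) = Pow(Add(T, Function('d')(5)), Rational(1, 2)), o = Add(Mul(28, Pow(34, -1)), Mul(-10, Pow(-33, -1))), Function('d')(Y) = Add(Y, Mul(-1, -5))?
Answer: Mul(Rational(3, 187), Pow(3501762, Rational(1, 2))) ≈ 30.021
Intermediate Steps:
Function('d')(Y) = Add(5, Y) (Function('d')(Y) = Add(Y, 5) = Add(5, Y))
o = Rational(632, 561) (o = Add(Mul(28, Rational(1, 34)), Mul(-10, Rational(-1, 33))) = Add(Rational(14, 17), Rational(10, 33)) = Rational(632, 561) ≈ 1.1266)
Function('n')(T) = Pow(Add(10, T), Rational(1, 2)) (Function('n')(T) = Pow(Add(T, Add(5, 5)), Rational(1, 2)) = Pow(Add(T, 10), Rational(1, 2)) = Pow(Add(10, T), Rational(1, 2)))
Mul(Add(2, Mul(-1, -7)), Function('n')(o)) = Mul(Add(2, Mul(-1, -7)), Pow(Add(10, Rational(632, 561)), Rational(1, 2))) = Mul(Add(2, 7), Pow(Rational(6242, 561), Rational(1, 2))) = Mul(9, Mul(Rational(1, 561), Pow(3501762, Rational(1, 2)))) = Mul(Rational(3, 187), Pow(3501762, Rational(1, 2)))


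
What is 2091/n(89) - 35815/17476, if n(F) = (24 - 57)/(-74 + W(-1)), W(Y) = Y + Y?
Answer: 925344707/192236 ≈ 4813.6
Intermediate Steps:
W(Y) = 2*Y
n(F) = 33/76 (n(F) = (24 - 57)/(-74 + 2*(-1)) = -33/(-74 - 2) = -33/(-76) = -33*(-1/76) = 33/76)
2091/n(89) - 35815/17476 = 2091/(33/76) - 35815/17476 = 2091*(76/33) - 35815*1/17476 = 52972/11 - 35815/17476 = 925344707/192236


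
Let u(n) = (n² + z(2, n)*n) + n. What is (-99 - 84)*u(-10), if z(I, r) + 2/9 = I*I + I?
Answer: -17690/3 ≈ -5896.7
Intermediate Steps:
z(I, r) = -2/9 + I + I² (z(I, r) = -2/9 + (I*I + I) = -2/9 + (I² + I) = -2/9 + (I + I²) = -2/9 + I + I²)
u(n) = n² + 61*n/9 (u(n) = (n² + (-2/9 + 2 + 2²)*n) + n = (n² + (-2/9 + 2 + 4)*n) + n = (n² + 52*n/9) + n = n² + 61*n/9)
(-99 - 84)*u(-10) = (-99 - 84)*((⅑)*(-10)*(61 + 9*(-10))) = -61*(-10)*(61 - 90)/3 = -61*(-10)*(-29)/3 = -183*290/9 = -17690/3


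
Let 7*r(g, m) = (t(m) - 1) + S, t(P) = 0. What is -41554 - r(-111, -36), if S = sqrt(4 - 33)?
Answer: -290877/7 - I*sqrt(29)/7 ≈ -41554.0 - 0.76931*I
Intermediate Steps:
S = I*sqrt(29) (S = sqrt(-29) = I*sqrt(29) ≈ 5.3852*I)
r(g, m) = -1/7 + I*sqrt(29)/7 (r(g, m) = ((0 - 1) + I*sqrt(29))/7 = (-1 + I*sqrt(29))/7 = -1/7 + I*sqrt(29)/7)
-41554 - r(-111, -36) = -41554 - (-1/7 + I*sqrt(29)/7) = -41554 + (1/7 - I*sqrt(29)/7) = -290877/7 - I*sqrt(29)/7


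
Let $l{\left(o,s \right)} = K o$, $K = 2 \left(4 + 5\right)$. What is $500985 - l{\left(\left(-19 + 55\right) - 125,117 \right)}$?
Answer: $502587$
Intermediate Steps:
$K = 18$ ($K = 2 \cdot 9 = 18$)
$l{\left(o,s \right)} = 18 o$
$500985 - l{\left(\left(-19 + 55\right) - 125,117 \right)} = 500985 - 18 \left(\left(-19 + 55\right) - 125\right) = 500985 - 18 \left(36 - 125\right) = 500985 - 18 \left(-89\right) = 500985 - -1602 = 500985 + 1602 = 502587$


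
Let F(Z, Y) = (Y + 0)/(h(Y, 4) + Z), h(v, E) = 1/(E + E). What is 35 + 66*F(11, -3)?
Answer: 1531/89 ≈ 17.202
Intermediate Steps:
h(v, E) = 1/(2*E)
F(Z, Y) = Y/(1/8 + Z) (F(Z, Y) = (Y + 0)/((1/2)/4 + Z) = Y/((1/2)*(1/4) + Z) = Y/(1/8 + Z))
35 + 66*F(11, -3) = 35 + 66*(8*(-3)/(1 + 8*11)) = 35 + 66*(8*(-3)/(1 + 88)) = 35 + 66*(8*(-3)/89) = 35 + 66*(8*(-3)*(1/89)) = 35 + 66*(-24/89) = 35 - 1584/89 = 1531/89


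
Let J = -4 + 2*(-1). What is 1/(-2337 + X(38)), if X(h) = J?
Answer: -1/2343 ≈ -0.00042680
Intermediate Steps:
J = -6 (J = -4 - 2 = -6)
X(h) = -6
1/(-2337 + X(38)) = 1/(-2337 - 6) = 1/(-2343) = -1/2343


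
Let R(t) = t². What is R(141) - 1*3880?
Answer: 16001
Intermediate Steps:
R(141) - 1*3880 = 141² - 1*3880 = 19881 - 3880 = 16001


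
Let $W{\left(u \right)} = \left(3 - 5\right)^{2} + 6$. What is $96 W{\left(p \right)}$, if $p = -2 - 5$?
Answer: $960$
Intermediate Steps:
$p = -7$
$W{\left(u \right)} = 10$ ($W{\left(u \right)} = \left(-2\right)^{2} + 6 = 4 + 6 = 10$)
$96 W{\left(p \right)} = 96 \cdot 10 = 960$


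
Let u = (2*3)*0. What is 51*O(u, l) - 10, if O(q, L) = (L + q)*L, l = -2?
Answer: 194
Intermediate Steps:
u = 0 (u = 6*0 = 0)
O(q, L) = L*(L + q)
51*O(u, l) - 10 = 51*(-2*(-2 + 0)) - 10 = 51*(-2*(-2)) - 10 = 51*4 - 10 = 204 - 10 = 194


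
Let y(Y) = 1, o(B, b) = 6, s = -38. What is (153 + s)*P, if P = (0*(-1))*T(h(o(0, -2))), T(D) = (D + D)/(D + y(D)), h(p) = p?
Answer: 0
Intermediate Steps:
T(D) = 2*D/(1 + D) (T(D) = (D + D)/(D + 1) = (2*D)/(1 + D) = 2*D/(1 + D))
P = 0 (P = (0*(-1))*(2*6/(1 + 6)) = 0*(2*6/7) = 0*(2*6*(⅐)) = 0*(12/7) = 0)
(153 + s)*P = (153 - 38)*0 = 115*0 = 0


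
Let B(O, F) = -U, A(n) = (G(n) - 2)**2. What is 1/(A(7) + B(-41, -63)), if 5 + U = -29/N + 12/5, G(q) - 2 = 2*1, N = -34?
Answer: 170/977 ≈ 0.17400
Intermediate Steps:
G(q) = 4 (G(q) = 2 + 2*1 = 2 + 2 = 4)
A(n) = 4 (A(n) = (4 - 2)**2 = 2**2 = 4)
U = -297/170 (U = -5 + (-29/(-34) + 12/5) = -5 + (-29*(-1/34) + 12*(1/5)) = -5 + (29/34 + 12/5) = -5 + 553/170 = -297/170 ≈ -1.7471)
B(O, F) = 297/170 (B(O, F) = -1*(-297/170) = 297/170)
1/(A(7) + B(-41, -63)) = 1/(4 + 297/170) = 1/(977/170) = 170/977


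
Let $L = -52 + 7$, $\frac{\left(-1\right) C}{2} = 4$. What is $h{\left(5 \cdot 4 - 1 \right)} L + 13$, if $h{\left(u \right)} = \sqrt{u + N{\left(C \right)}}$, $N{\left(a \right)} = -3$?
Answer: $-167$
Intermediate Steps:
$C = -8$ ($C = \left(-2\right) 4 = -8$)
$h{\left(u \right)} = \sqrt{-3 + u}$ ($h{\left(u \right)} = \sqrt{u - 3} = \sqrt{-3 + u}$)
$L = -45$
$h{\left(5 \cdot 4 - 1 \right)} L + 13 = \sqrt{-3 + \left(5 \cdot 4 - 1\right)} \left(-45\right) + 13 = \sqrt{-3 + \left(20 - 1\right)} \left(-45\right) + 13 = \sqrt{-3 + 19} \left(-45\right) + 13 = \sqrt{16} \left(-45\right) + 13 = 4 \left(-45\right) + 13 = -180 + 13 = -167$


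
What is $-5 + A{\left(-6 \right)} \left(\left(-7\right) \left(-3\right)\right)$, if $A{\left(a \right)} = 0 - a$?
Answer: $121$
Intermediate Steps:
$A{\left(a \right)} = - a$
$-5 + A{\left(-6 \right)} \left(\left(-7\right) \left(-3\right)\right) = -5 + \left(-1\right) \left(-6\right) \left(\left(-7\right) \left(-3\right)\right) = -5 + 6 \cdot 21 = -5 + 126 = 121$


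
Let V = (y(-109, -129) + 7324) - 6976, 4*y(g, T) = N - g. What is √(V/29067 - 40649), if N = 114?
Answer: I*√137375767006239/58134 ≈ 201.62*I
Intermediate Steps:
y(g, T) = 57/2 - g/4 (y(g, T) = (114 - g)/4 = 57/2 - g/4)
V = 1615/4 (V = ((57/2 - ¼*(-109)) + 7324) - 6976 = ((57/2 + 109/4) + 7324) - 6976 = (223/4 + 7324) - 6976 = 29519/4 - 6976 = 1615/4 ≈ 403.75)
√(V/29067 - 40649) = √((1615/4)/29067 - 40649) = √((1615/4)*(1/29067) - 40649) = √(1615/116268 - 40649) = √(-4726176317/116268) = I*√137375767006239/58134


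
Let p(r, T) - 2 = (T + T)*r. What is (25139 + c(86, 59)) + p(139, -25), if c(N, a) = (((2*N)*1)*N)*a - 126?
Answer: 890793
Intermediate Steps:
c(N, a) = -126 + 2*a*N² (c(N, a) = ((2*N)*N)*a - 126 = (2*N²)*a - 126 = 2*a*N² - 126 = -126 + 2*a*N²)
p(r, T) = 2 + 2*T*r (p(r, T) = 2 + (T + T)*r = 2 + (2*T)*r = 2 + 2*T*r)
(25139 + c(86, 59)) + p(139, -25) = (25139 + (-126 + 2*59*86²)) + (2 + 2*(-25)*139) = (25139 + (-126 + 2*59*7396)) + (2 - 6950) = (25139 + (-126 + 872728)) - 6948 = (25139 + 872602) - 6948 = 897741 - 6948 = 890793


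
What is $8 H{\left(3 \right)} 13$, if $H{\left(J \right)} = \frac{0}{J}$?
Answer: $0$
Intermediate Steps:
$H{\left(J \right)} = 0$
$8 H{\left(3 \right)} 13 = 8 \cdot 0 \cdot 13 = 0 \cdot 13 = 0$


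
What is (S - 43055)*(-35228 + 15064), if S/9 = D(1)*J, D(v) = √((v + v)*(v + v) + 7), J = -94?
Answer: 868161020 + 17058744*√11 ≈ 9.2474e+8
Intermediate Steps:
D(v) = √(7 + 4*v²) (D(v) = √((2*v)*(2*v) + 7) = √(4*v² + 7) = √(7 + 4*v²))
S = -846*√11 (S = 9*(√(7 + 4*1²)*(-94)) = 9*(√(7 + 4*1)*(-94)) = 9*(√(7 + 4)*(-94)) = 9*(√11*(-94)) = 9*(-94*√11) = -846*√11 ≈ -2805.9)
(S - 43055)*(-35228 + 15064) = (-846*√11 - 43055)*(-35228 + 15064) = (-43055 - 846*√11)*(-20164) = 868161020 + 17058744*√11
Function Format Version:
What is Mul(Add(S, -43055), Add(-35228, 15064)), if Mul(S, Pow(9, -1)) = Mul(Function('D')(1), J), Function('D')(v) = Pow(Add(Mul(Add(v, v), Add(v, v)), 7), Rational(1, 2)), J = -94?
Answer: Add(868161020, Mul(17058744, Pow(11, Rational(1, 2)))) ≈ 9.2474e+8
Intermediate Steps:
Function('D')(v) = Pow(Add(7, Mul(4, Pow(v, 2))), Rational(1, 2)) (Function('D')(v) = Pow(Add(Mul(Mul(2, v), Mul(2, v)), 7), Rational(1, 2)) = Pow(Add(Mul(4, Pow(v, 2)), 7), Rational(1, 2)) = Pow(Add(7, Mul(4, Pow(v, 2))), Rational(1, 2)))
S = Mul(-846, Pow(11, Rational(1, 2))) (S = Mul(9, Mul(Pow(Add(7, Mul(4, Pow(1, 2))), Rational(1, 2)), -94)) = Mul(9, Mul(Pow(Add(7, Mul(4, 1)), Rational(1, 2)), -94)) = Mul(9, Mul(Pow(Add(7, 4), Rational(1, 2)), -94)) = Mul(9, Mul(Pow(11, Rational(1, 2)), -94)) = Mul(9, Mul(-94, Pow(11, Rational(1, 2)))) = Mul(-846, Pow(11, Rational(1, 2))) ≈ -2805.9)
Mul(Add(S, -43055), Add(-35228, 15064)) = Mul(Add(Mul(-846, Pow(11, Rational(1, 2))), -43055), Add(-35228, 15064)) = Mul(Add(-43055, Mul(-846, Pow(11, Rational(1, 2)))), -20164) = Add(868161020, Mul(17058744, Pow(11, Rational(1, 2))))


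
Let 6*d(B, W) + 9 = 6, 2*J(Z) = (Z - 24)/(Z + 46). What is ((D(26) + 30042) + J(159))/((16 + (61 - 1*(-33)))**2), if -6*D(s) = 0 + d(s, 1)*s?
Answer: 3695473/1488300 ≈ 2.4830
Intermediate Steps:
J(Z) = (-24 + Z)/(2*(46 + Z)) (J(Z) = ((Z - 24)/(Z + 46))/2 = ((-24 + Z)/(46 + Z))/2 = (-24 + Z)/(2*(46 + Z)))
d(B, W) = -1/2 (d(B, W) = -3/2 + (1/6)*6 = -3/2 + 1 = -1/2)
D(s) = s/12 (D(s) = -(0 - s/2)/6 = -(-1)*s/12 = s/12)
((D(26) + 30042) + J(159))/((16 + (61 - 1*(-33)))**2) = (((1/12)*26 + 30042) + (-24 + 159)/(2*(46 + 159)))/((16 + (61 - 1*(-33)))**2) = ((13/6 + 30042) + (1/2)*135/205)/((16 + (61 + 33))**2) = (180265/6 + (1/2)*(1/205)*135)/((16 + 94)**2) = (180265/6 + 27/82)/(110**2) = (3695473/123)/12100 = (3695473/123)*(1/12100) = 3695473/1488300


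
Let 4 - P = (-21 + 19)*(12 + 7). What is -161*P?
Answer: -6762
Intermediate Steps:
P = 42 (P = 4 - (-21 + 19)*(12 + 7) = 4 - (-2)*19 = 4 - 1*(-38) = 4 + 38 = 42)
-161*P = -161*42 = -6762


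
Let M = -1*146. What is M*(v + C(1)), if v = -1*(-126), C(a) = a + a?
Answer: -18688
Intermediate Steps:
M = -146
C(a) = 2*a
v = 126
M*(v + C(1)) = -146*(126 + 2*1) = -146*(126 + 2) = -146*128 = -18688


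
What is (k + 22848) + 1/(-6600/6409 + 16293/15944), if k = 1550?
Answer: 19625134978/808563 ≈ 24272.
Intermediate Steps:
(k + 22848) + 1/(-6600/6409 + 16293/15944) = (1550 + 22848) + 1/(-6600/6409 + 16293/15944) = 24398 + 1/(-6600*1/6409 + 16293*(1/15944)) = 24398 + 1/(-6600/6409 + 16293/15944) = 24398 + 1/(-808563/102185096) = 24398 - 102185096/808563 = 19625134978/808563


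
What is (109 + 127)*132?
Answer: 31152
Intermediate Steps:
(109 + 127)*132 = 236*132 = 31152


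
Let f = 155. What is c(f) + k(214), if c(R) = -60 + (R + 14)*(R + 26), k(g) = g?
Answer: 30743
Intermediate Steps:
c(R) = -60 + (14 + R)*(26 + R)
c(f) + k(214) = (304 + 155**2 + 40*155) + 214 = (304 + 24025 + 6200) + 214 = 30529 + 214 = 30743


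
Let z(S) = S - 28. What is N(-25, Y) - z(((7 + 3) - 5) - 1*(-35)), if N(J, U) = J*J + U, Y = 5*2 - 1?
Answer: 622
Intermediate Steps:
Y = 9 (Y = 10 - 1 = 9)
z(S) = -28 + S
N(J, U) = U + J**2 (N(J, U) = J**2 + U = U + J**2)
N(-25, Y) - z(((7 + 3) - 5) - 1*(-35)) = (9 + (-25)**2) - (-28 + (((7 + 3) - 5) - 1*(-35))) = (9 + 625) - (-28 + ((10 - 5) + 35)) = 634 - (-28 + (5 + 35)) = 634 - (-28 + 40) = 634 - 1*12 = 634 - 12 = 622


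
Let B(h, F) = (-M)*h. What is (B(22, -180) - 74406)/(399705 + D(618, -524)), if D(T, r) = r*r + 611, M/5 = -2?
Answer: -37093/337446 ≈ -0.10992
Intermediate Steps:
M = -10 (M = 5*(-2) = -10)
D(T, r) = 611 + r² (D(T, r) = r² + 611 = 611 + r²)
B(h, F) = 10*h (B(h, F) = (-1*(-10))*h = 10*h)
(B(22, -180) - 74406)/(399705 + D(618, -524)) = (10*22 - 74406)/(399705 + (611 + (-524)²)) = (220 - 74406)/(399705 + (611 + 274576)) = -74186/(399705 + 275187) = -74186/674892 = -74186*1/674892 = -37093/337446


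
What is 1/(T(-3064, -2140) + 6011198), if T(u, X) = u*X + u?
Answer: 1/12565094 ≈ 7.9586e-8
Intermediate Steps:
T(u, X) = u + X*u (T(u, X) = X*u + u = u + X*u)
1/(T(-3064, -2140) + 6011198) = 1/(-3064*(1 - 2140) + 6011198) = 1/(-3064*(-2139) + 6011198) = 1/(6553896 + 6011198) = 1/12565094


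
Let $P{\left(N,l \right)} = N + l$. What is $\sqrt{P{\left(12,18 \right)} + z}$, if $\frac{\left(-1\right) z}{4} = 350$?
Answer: $i \sqrt{1370} \approx 37.013 i$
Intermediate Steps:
$z = -1400$ ($z = \left(-4\right) 350 = -1400$)
$\sqrt{P{\left(12,18 \right)} + z} = \sqrt{\left(12 + 18\right) - 1400} = \sqrt{30 - 1400} = \sqrt{-1370} = i \sqrt{1370}$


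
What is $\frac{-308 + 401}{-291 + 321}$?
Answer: $\frac{31}{10} \approx 3.1$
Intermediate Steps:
$\frac{-308 + 401}{-291 + 321} = \frac{93}{30} = 93 \cdot \frac{1}{30} = \frac{31}{10}$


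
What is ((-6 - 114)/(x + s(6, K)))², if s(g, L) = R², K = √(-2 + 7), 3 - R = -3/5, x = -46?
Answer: 2250000/170569 ≈ 13.191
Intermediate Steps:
R = 18/5 (R = 3 - (-3)/5 = 3 - 1*(-⅗) = 3 + ⅗ = 18/5 ≈ 3.6000)
K = √5 ≈ 2.2361
s(g, L) = 324/25 (s(g, L) = (18/5)² = 324/25)
((-6 - 114)/(x + s(6, K)))² = ((-6 - 114)/(-46 + 324/25))² = (-120/(-826/25))² = (-120*(-25/826))² = (1500/413)² = 2250000/170569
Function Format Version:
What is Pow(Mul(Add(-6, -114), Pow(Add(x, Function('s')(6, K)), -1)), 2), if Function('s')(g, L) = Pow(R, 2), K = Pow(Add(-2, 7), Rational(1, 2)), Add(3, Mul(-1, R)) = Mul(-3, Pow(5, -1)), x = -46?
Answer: Rational(2250000, 170569) ≈ 13.191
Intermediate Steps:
R = Rational(18, 5) (R = Add(3, Mul(-1, Mul(-3, Pow(5, -1)))) = Add(3, Mul(-1, Mul(-3, Rational(1, 5)))) = Add(3, Mul(-1, Rational(-3, 5))) = Add(3, Rational(3, 5)) = Rational(18, 5) ≈ 3.6000)
K = Pow(5, Rational(1, 2)) ≈ 2.2361
Function('s')(g, L) = Rational(324, 25) (Function('s')(g, L) = Pow(Rational(18, 5), 2) = Rational(324, 25))
Pow(Mul(Add(-6, -114), Pow(Add(x, Function('s')(6, K)), -1)), 2) = Pow(Mul(Add(-6, -114), Pow(Add(-46, Rational(324, 25)), -1)), 2) = Pow(Mul(-120, Pow(Rational(-826, 25), -1)), 2) = Pow(Mul(-120, Rational(-25, 826)), 2) = Pow(Rational(1500, 413), 2) = Rational(2250000, 170569)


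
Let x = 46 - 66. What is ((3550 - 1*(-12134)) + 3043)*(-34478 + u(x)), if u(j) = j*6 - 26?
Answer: -648403648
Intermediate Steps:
x = -20
u(j) = -26 + 6*j (u(j) = 6*j - 26 = -26 + 6*j)
((3550 - 1*(-12134)) + 3043)*(-34478 + u(x)) = ((3550 - 1*(-12134)) + 3043)*(-34478 + (-26 + 6*(-20))) = ((3550 + 12134) + 3043)*(-34478 + (-26 - 120)) = (15684 + 3043)*(-34478 - 146) = 18727*(-34624) = -648403648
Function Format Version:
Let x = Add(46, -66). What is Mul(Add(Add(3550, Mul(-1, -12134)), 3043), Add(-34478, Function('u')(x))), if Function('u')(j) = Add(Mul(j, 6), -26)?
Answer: -648403648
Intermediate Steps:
x = -20
Function('u')(j) = Add(-26, Mul(6, j)) (Function('u')(j) = Add(Mul(6, j), -26) = Add(-26, Mul(6, j)))
Mul(Add(Add(3550, Mul(-1, -12134)), 3043), Add(-34478, Function('u')(x))) = Mul(Add(Add(3550, Mul(-1, -12134)), 3043), Add(-34478, Add(-26, Mul(6, -20)))) = Mul(Add(Add(3550, 12134), 3043), Add(-34478, Add(-26, -120))) = Mul(Add(15684, 3043), Add(-34478, -146)) = Mul(18727, -34624) = -648403648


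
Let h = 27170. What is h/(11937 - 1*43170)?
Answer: -27170/31233 ≈ -0.86991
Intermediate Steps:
h/(11937 - 1*43170) = 27170/(11937 - 1*43170) = 27170/(11937 - 43170) = 27170/(-31233) = 27170*(-1/31233) = -27170/31233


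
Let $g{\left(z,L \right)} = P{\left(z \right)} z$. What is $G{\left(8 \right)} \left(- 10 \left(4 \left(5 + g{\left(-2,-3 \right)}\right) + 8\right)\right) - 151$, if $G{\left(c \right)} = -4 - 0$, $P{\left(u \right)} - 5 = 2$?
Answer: $-1271$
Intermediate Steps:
$P{\left(u \right)} = 7$ ($P{\left(u \right)} = 5 + 2 = 7$)
$g{\left(z,L \right)} = 7 z$
$G{\left(c \right)} = -4$ ($G{\left(c \right)} = -4 + 0 = -4$)
$G{\left(8 \right)} \left(- 10 \left(4 \left(5 + g{\left(-2,-3 \right)}\right) + 8\right)\right) - 151 = - 4 \left(- 10 \left(4 \left(5 + 7 \left(-2\right)\right) + 8\right)\right) - 151 = - 4 \left(- 10 \left(4 \left(5 - 14\right) + 8\right)\right) - 151 = - 4 \left(- 10 \left(4 \left(-9\right) + 8\right)\right) - 151 = - 4 \left(- 10 \left(-36 + 8\right)\right) - 151 = - 4 \left(\left(-10\right) \left(-28\right)\right) - 151 = \left(-4\right) 280 - 151 = -1120 - 151 = -1271$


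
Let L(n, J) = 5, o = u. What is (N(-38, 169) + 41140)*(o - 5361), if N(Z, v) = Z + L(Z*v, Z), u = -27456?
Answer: -1349008419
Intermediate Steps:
o = -27456
N(Z, v) = 5 + Z (N(Z, v) = Z + 5 = 5 + Z)
(N(-38, 169) + 41140)*(o - 5361) = ((5 - 38) + 41140)*(-27456 - 5361) = (-33 + 41140)*(-32817) = 41107*(-32817) = -1349008419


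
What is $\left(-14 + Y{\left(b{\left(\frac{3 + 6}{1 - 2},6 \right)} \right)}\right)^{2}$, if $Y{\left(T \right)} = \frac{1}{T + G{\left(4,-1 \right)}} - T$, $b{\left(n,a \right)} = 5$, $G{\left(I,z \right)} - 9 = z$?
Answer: $\frac{60516}{169} \approx 358.08$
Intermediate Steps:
$G{\left(I,z \right)} = 9 + z$
$Y{\left(T \right)} = \frac{1}{8 + T} - T$ ($Y{\left(T \right)} = \frac{1}{T + \left(9 - 1\right)} - T = \frac{1}{T + 8} - T = \frac{1}{8 + T} - T$)
$\left(-14 + Y{\left(b{\left(\frac{3 + 6}{1 - 2},6 \right)} \right)}\right)^{2} = \left(-14 + \frac{1 - 5^{2} - 40}{8 + 5}\right)^{2} = \left(-14 + \frac{1 - 25 - 40}{13}\right)^{2} = \left(-14 + \frac{1}{13} \left(-64\right)\right)^{2} = \left(-14 - \frac{64}{13}\right)^{2} = \left(- \frac{246}{13}\right)^{2} = \frac{60516}{169}$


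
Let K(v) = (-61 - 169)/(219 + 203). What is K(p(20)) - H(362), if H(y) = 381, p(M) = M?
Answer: -80506/211 ≈ -381.54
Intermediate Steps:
K(v) = -115/211 (K(v) = -230/422 = -230*1/422 = -115/211)
K(p(20)) - H(362) = -115/211 - 1*381 = -115/211 - 381 = -80506/211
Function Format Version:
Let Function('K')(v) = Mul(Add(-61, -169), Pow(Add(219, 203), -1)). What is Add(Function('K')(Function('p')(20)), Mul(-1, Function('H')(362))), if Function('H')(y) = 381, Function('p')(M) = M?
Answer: Rational(-80506, 211) ≈ -381.54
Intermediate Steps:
Function('K')(v) = Rational(-115, 211) (Function('K')(v) = Mul(-230, Pow(422, -1)) = Mul(-230, Rational(1, 422)) = Rational(-115, 211))
Add(Function('K')(Function('p')(20)), Mul(-1, Function('H')(362))) = Add(Rational(-115, 211), Mul(-1, 381)) = Add(Rational(-115, 211), -381) = Rational(-80506, 211)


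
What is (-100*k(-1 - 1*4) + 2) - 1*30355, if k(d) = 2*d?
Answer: -29353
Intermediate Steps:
(-100*k(-1 - 1*4) + 2) - 1*30355 = (-200*(-1 - 1*4) + 2) - 1*30355 = (-200*(-1 - 4) + 2) - 30355 = (-200*(-5) + 2) - 30355 = (-100*(-10) + 2) - 30355 = (1000 + 2) - 30355 = 1002 - 30355 = -29353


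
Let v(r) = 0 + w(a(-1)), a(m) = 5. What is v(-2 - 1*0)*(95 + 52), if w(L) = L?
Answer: 735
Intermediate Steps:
v(r) = 5 (v(r) = 0 + 5 = 5)
v(-2 - 1*0)*(95 + 52) = 5*(95 + 52) = 5*147 = 735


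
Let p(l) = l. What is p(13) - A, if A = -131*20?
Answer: 2633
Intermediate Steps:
A = -2620
p(13) - A = 13 - 1*(-2620) = 13 + 2620 = 2633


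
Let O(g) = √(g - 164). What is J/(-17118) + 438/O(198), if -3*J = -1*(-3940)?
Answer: 1970/25677 + 219*√34/17 ≈ 75.193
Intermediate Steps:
J = -3940/3 (J = -(-1)*(-3940)/3 = -⅓*3940 = -3940/3 ≈ -1313.3)
O(g) = √(-164 + g)
J/(-17118) + 438/O(198) = -3940/3/(-17118) + 438/(√(-164 + 198)) = -3940/3*(-1/17118) + 438/(√34) = 1970/25677 + 438*(√34/34) = 1970/25677 + 219*√34/17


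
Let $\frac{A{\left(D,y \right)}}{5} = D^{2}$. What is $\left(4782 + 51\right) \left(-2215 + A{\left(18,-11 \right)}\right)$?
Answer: $-2875635$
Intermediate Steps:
$A{\left(D,y \right)} = 5 D^{2}$
$\left(4782 + 51\right) \left(-2215 + A{\left(18,-11 \right)}\right) = \left(4782 + 51\right) \left(-2215 + 5 \cdot 18^{2}\right) = 4833 \left(-2215 + 5 \cdot 324\right) = 4833 \left(-2215 + 1620\right) = 4833 \left(-595\right) = -2875635$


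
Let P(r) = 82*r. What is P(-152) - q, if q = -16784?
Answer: 4320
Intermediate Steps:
P(-152) - q = 82*(-152) - 1*(-16784) = -12464 + 16784 = 4320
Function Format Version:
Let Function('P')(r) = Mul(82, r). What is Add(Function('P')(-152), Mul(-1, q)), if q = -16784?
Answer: 4320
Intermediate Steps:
Add(Function('P')(-152), Mul(-1, q)) = Add(Mul(82, -152), Mul(-1, -16784)) = Add(-12464, 16784) = 4320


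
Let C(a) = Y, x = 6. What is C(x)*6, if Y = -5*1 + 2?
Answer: -18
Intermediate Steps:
Y = -3 (Y = -5 + 2 = -3)
C(a) = -3
C(x)*6 = -3*6 = -18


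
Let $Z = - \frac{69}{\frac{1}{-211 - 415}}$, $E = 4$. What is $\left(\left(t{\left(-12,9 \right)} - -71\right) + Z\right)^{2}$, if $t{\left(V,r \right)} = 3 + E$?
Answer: $1872465984$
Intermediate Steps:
$t{\left(V,r \right)} = 7$ ($t{\left(V,r \right)} = 3 + 4 = 7$)
$Z = 43194$ ($Z = - \frac{69}{\frac{1}{-626}} = - \frac{69}{- \frac{1}{626}} = \left(-69\right) \left(-626\right) = 43194$)
$\left(\left(t{\left(-12,9 \right)} - -71\right) + Z\right)^{2} = \left(\left(7 - -71\right) + 43194\right)^{2} = \left(\left(7 + 71\right) + 43194\right)^{2} = \left(78 + 43194\right)^{2} = 43272^{2} = 1872465984$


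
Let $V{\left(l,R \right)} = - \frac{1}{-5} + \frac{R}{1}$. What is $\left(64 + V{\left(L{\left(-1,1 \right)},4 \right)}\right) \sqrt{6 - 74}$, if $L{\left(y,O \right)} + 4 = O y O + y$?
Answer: $\frac{682 i \sqrt{17}}{5} \approx 562.39 i$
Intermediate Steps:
$L{\left(y,O \right)} = -4 + y + y O^{2}$ ($L{\left(y,O \right)} = -4 + \left(O y O + y\right) = -4 + \left(y O^{2} + y\right) = -4 + \left(y + y O^{2}\right) = -4 + y + y O^{2}$)
$V{\left(l,R \right)} = \frac{1}{5} + R$ ($V{\left(l,R \right)} = \left(-1\right) \left(- \frac{1}{5}\right) + R 1 = \frac{1}{5} + R$)
$\left(64 + V{\left(L{\left(-1,1 \right)},4 \right)}\right) \sqrt{6 - 74} = \left(64 + \left(\frac{1}{5} + 4\right)\right) \sqrt{6 - 74} = \left(64 + \frac{21}{5}\right) \sqrt{-68} = \frac{341 \cdot 2 i \sqrt{17}}{5} = \frac{682 i \sqrt{17}}{5}$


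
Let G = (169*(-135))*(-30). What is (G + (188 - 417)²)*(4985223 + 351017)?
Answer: 3932227229840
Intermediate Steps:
G = 684450 (G = -22815*(-30) = 684450)
(G + (188 - 417)²)*(4985223 + 351017) = (684450 + (188 - 417)²)*(4985223 + 351017) = (684450 + (-229)²)*5336240 = (684450 + 52441)*5336240 = 736891*5336240 = 3932227229840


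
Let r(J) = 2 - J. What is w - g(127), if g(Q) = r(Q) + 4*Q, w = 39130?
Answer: 38747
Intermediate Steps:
g(Q) = 2 + 3*Q (g(Q) = (2 - Q) + 4*Q = 2 + 3*Q)
w - g(127) = 39130 - (2 + 3*127) = 39130 - (2 + 381) = 39130 - 1*383 = 39130 - 383 = 38747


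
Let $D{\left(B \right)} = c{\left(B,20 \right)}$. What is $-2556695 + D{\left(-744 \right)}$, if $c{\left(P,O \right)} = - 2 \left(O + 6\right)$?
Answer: $-2556747$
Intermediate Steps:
$c{\left(P,O \right)} = -12 - 2 O$ ($c{\left(P,O \right)} = - 2 \left(6 + O\right) = -12 - 2 O$)
$D{\left(B \right)} = -52$ ($D{\left(B \right)} = -12 - 40 = -52$)
$-2556695 + D{\left(-744 \right)} = -2556695 - 52 = -2556747$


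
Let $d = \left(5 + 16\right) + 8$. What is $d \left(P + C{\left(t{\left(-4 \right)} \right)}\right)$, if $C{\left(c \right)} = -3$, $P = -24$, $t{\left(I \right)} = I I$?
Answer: $-783$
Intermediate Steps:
$t{\left(I \right)} = I^{2}$
$d = 29$ ($d = 21 + 8 = 29$)
$d \left(P + C{\left(t{\left(-4 \right)} \right)}\right) = 29 \left(-24 - 3\right) = 29 \left(-27\right) = -783$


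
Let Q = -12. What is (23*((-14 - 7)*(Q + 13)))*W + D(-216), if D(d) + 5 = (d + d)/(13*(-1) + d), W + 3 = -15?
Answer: 1990213/229 ≈ 8690.9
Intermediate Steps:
W = -18 (W = -3 - 15 = -18)
D(d) = -5 + 2*d/(-13 + d) (D(d) = -5 + (d + d)/(13*(-1) + d) = -5 + (2*d)/(-13 + d) = -5 + 2*d/(-13 + d))
(23*((-14 - 7)*(Q + 13)))*W + D(-216) = (23*((-14 - 7)*(-12 + 13)))*(-18) + (65 - 3*(-216))/(-13 - 216) = (23*(-21*1))*(-18) + (65 + 648)/(-229) = (23*(-21))*(-18) - 1/229*713 = -483*(-18) - 713/229 = 8694 - 713/229 = 1990213/229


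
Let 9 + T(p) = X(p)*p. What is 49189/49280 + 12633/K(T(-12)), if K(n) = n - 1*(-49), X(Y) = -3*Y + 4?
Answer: -195101/7040 ≈ -27.713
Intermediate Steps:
X(Y) = 4 - 3*Y
T(p) = -9 + p*(4 - 3*p) (T(p) = -9 + (4 - 3*p)*p = -9 + p*(4 - 3*p))
K(n) = 49 + n (K(n) = n + 49 = 49 + n)
49189/49280 + 12633/K(T(-12)) = 49189/49280 + 12633/(49 + (-9 - 1*(-12)*(-4 + 3*(-12)))) = 49189*(1/49280) + 12633/(49 + (-9 - 1*(-12)*(-4 - 36))) = 7027/7040 + 12633/(49 + (-9 - 1*(-12)*(-40))) = 7027/7040 + 12633/(49 + (-9 - 480)) = 7027/7040 + 12633/(49 - 489) = 7027/7040 + 12633/(-440) = 7027/7040 + 12633*(-1/440) = 7027/7040 - 12633/440 = -195101/7040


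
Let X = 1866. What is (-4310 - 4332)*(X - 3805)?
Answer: 16756838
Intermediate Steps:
(-4310 - 4332)*(X - 3805) = (-4310 - 4332)*(1866 - 3805) = -8642*(-1939) = 16756838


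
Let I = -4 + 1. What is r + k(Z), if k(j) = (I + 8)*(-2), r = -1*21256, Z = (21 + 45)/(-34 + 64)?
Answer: -21266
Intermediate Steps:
I = -3
Z = 11/5 (Z = 66/30 = 66*(1/30) = 11/5 ≈ 2.2000)
r = -21256
k(j) = -10 (k(j) = (-3 + 8)*(-2) = 5*(-2) = -10)
r + k(Z) = -21256 - 10 = -21266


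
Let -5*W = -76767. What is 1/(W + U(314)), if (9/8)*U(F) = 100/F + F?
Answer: 7065/110445691 ≈ 6.3968e-5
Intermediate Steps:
W = 76767/5 (W = -⅕*(-76767) = 76767/5 ≈ 15353.)
U(F) = 8*F/9 + 800/(9*F) (U(F) = 8*(100/F + F)/9 = 8*(F + 100/F)/9 = 8*F/9 + 800/(9*F))
1/(W + U(314)) = 1/(76767/5 + (8/9)*(100 + 314²)/314) = 1/(76767/5 + (8/9)*(1/314)*(100 + 98596)) = 1/(76767/5 + (8/9)*(1/314)*98696) = 1/(76767/5 + 394784/1413) = 1/(110445691/7065) = 7065/110445691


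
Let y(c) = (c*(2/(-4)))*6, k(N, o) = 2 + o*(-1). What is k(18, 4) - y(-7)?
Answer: -23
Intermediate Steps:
k(N, o) = 2 - o
y(c) = -3*c (y(c) = (c*(2*(-¼)))*6 = (c*(-½))*6 = -c/2*6 = -3*c)
k(18, 4) - y(-7) = (2 - 1*4) - (-3)*(-7) = (2 - 4) - 1*21 = -2 - 21 = -23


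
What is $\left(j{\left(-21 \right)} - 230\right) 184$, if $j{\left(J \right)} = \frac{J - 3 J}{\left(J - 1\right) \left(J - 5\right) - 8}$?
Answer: $- \frac{1988396}{47} \approx -42306.0$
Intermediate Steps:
$j{\left(J \right)} = - \frac{2 J}{-8 + \left(-1 + J\right) \left(-5 + J\right)}$ ($j{\left(J \right)} = \frac{\left(-2\right) J}{\left(-1 + J\right) \left(-5 + J\right) - 8} = \frac{\left(-2\right) J}{-8 + \left(-1 + J\right) \left(-5 + J\right)} = - \frac{2 J}{-8 + \left(-1 + J\right) \left(-5 + J\right)}$)
$\left(j{\left(-21 \right)} - 230\right) 184 = \left(2 \left(-21\right) \frac{1}{3 - \left(-21\right)^{2} + 6 \left(-21\right)} - 230\right) 184 = \left(2 \left(-21\right) \frac{1}{3 - 441 - 126} - 230\right) 184 = \left(2 \left(-21\right) \frac{1}{-564} - 230\right) 184 = \left(2 \left(-21\right) \left(- \frac{1}{564}\right) - 230\right) 184 = \left(\frac{7}{94} - 230\right) 184 = \left(- \frac{21613}{94}\right) 184 = - \frac{1988396}{47}$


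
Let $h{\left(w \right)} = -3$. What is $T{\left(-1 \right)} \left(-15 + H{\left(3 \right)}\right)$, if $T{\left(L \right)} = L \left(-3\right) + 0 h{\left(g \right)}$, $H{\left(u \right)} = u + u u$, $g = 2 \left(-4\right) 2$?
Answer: $-9$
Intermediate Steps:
$g = -16$ ($g = \left(-8\right) 2 = -16$)
$H{\left(u \right)} = u + u^{2}$
$T{\left(L \right)} = - 3 L$ ($T{\left(L \right)} = L \left(-3\right) + 0 \left(-3\right) = - 3 L + 0 = - 3 L$)
$T{\left(-1 \right)} \left(-15 + H{\left(3 \right)}\right) = \left(-3\right) \left(-1\right) \left(-15 + 3 \left(1 + 3\right)\right) = 3 \left(-15 + 3 \cdot 4\right) = 3 \left(-15 + 12\right) = 3 \left(-3\right) = -9$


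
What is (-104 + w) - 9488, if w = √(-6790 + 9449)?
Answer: -9592 + √2659 ≈ -9540.4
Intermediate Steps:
w = √2659 ≈ 51.565
(-104 + w) - 9488 = (-104 + √2659) - 9488 = -9592 + √2659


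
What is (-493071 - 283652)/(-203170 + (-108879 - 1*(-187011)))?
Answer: 776723/125038 ≈ 6.2119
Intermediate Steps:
(-493071 - 283652)/(-203170 + (-108879 - 1*(-187011))) = -776723/(-203170 + (-108879 + 187011)) = -776723/(-203170 + 78132) = -776723/(-125038) = -776723*(-1/125038) = 776723/125038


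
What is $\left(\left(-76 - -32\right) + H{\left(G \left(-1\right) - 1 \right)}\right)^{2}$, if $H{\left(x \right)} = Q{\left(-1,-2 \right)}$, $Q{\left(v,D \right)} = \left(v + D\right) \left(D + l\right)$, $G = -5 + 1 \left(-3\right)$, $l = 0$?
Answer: $1444$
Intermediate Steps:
$G = -8$ ($G = -5 - 3 = -8$)
$Q{\left(v,D \right)} = D \left(D + v\right)$ ($Q{\left(v,D \right)} = \left(v + D\right) \left(D + 0\right) = \left(D + v\right) D = D \left(D + v\right)$)
$H{\left(x \right)} = 6$ ($H{\left(x \right)} = - 2 \left(-2 - 1\right) = \left(-2\right) \left(-3\right) = 6$)
$\left(\left(-76 - -32\right) + H{\left(G \left(-1\right) - 1 \right)}\right)^{2} = \left(\left(-76 - -32\right) + 6\right)^{2} = \left(\left(-76 + 32\right) + 6\right)^{2} = \left(-44 + 6\right)^{2} = \left(-38\right)^{2} = 1444$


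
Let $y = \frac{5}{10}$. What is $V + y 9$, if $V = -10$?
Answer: $- \frac{11}{2} \approx -5.5$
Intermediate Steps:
$y = \frac{1}{2}$ ($y = 5 \cdot \frac{1}{10} = \frac{1}{2} \approx 0.5$)
$V + y 9 = -10 + \frac{1}{2} \cdot 9 = -10 + \frac{9}{2} = - \frac{11}{2}$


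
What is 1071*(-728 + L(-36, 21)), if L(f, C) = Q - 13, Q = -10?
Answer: -804321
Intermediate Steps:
L(f, C) = -23 (L(f, C) = -10 - 13 = -23)
1071*(-728 + L(-36, 21)) = 1071*(-728 - 23) = 1071*(-751) = -804321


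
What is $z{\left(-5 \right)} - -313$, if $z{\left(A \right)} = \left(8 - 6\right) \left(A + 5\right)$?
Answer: $313$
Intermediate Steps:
$z{\left(A \right)} = 10 + 2 A$ ($z{\left(A \right)} = 2 \left(5 + A\right) = 10 + 2 A$)
$z{\left(-5 \right)} - -313 = \left(10 + 2 \left(-5\right)\right) - -313 = \left(10 - 10\right) + 313 = 0 + 313 = 313$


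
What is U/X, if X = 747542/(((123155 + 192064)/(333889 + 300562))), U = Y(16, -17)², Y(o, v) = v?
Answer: 91098291/474278769442 ≈ 0.00019208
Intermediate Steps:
U = 289 (U = (-17)² = 289)
X = 474278769442/315219 (X = 747542/((315219/634451)) = 747542/((315219*(1/634451))) = 747542/(315219/634451) = 747542*(634451/315219) = 474278769442/315219 ≈ 1.5046e+6)
U/X = 289/(474278769442/315219) = 289*(315219/474278769442) = 91098291/474278769442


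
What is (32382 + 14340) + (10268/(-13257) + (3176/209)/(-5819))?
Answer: 753275948213674/16122778947 ≈ 46721.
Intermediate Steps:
(32382 + 14340) + (10268/(-13257) + (3176/209)/(-5819)) = 46722 + (10268*(-1/13257) + (3176*(1/209))*(-1/5819)) = 46722 + (-10268/13257 + (3176/209)*(-1/5819)) = 46722 + (-10268/13257 - 3176/1216171) = 46722 - 12529748060/16122778947 = 753275948213674/16122778947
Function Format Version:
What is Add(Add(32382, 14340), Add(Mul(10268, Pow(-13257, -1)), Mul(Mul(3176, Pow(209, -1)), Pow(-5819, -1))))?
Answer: Rational(753275948213674, 16122778947) ≈ 46721.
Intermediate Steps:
Add(Add(32382, 14340), Add(Mul(10268, Pow(-13257, -1)), Mul(Mul(3176, Pow(209, -1)), Pow(-5819, -1)))) = Add(46722, Add(Mul(10268, Rational(-1, 13257)), Mul(Mul(3176, Rational(1, 209)), Rational(-1, 5819)))) = Add(46722, Add(Rational(-10268, 13257), Mul(Rational(3176, 209), Rational(-1, 5819)))) = Add(46722, Add(Rational(-10268, 13257), Rational(-3176, 1216171))) = Add(46722, Rational(-12529748060, 16122778947)) = Rational(753275948213674, 16122778947)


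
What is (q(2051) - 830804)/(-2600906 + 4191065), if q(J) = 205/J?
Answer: -567992933/1087138703 ≈ -0.52247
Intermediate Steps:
(q(2051) - 830804)/(-2600906 + 4191065) = (205/2051 - 830804)/(-2600906 + 4191065) = (205*(1/2051) - 830804)/1590159 = (205/2051 - 830804)*(1/1590159) = -1703978799/2051*1/1590159 = -567992933/1087138703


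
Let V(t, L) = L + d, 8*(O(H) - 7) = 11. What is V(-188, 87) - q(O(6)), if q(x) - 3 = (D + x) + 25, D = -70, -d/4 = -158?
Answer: 6021/8 ≈ 752.63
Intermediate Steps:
d = 632 (d = -4*(-158) = 632)
O(H) = 67/8 (O(H) = 7 + (⅛)*11 = 7 + 11/8 = 67/8)
V(t, L) = 632 + L (V(t, L) = L + 632 = 632 + L)
q(x) = -42 + x (q(x) = 3 + ((-70 + x) + 25) = 3 + (-45 + x) = -42 + x)
V(-188, 87) - q(O(6)) = (632 + 87) - (-42 + 67/8) = 719 - 1*(-269/8) = 719 + 269/8 = 6021/8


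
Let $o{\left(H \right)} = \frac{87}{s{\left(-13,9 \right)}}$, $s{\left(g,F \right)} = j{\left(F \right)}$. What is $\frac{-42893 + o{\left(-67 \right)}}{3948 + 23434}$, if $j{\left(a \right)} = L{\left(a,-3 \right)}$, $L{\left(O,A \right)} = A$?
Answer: $- \frac{21461}{13691} \approx -1.5675$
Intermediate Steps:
$j{\left(a \right)} = -3$
$s{\left(g,F \right)} = -3$
$o{\left(H \right)} = -29$ ($o{\left(H \right)} = \frac{87}{-3} = 87 \left(- \frac{1}{3}\right) = -29$)
$\frac{-42893 + o{\left(-67 \right)}}{3948 + 23434} = \frac{-42893 - 29}{3948 + 23434} = - \frac{42922}{27382} = \left(-42922\right) \frac{1}{27382} = - \frac{21461}{13691}$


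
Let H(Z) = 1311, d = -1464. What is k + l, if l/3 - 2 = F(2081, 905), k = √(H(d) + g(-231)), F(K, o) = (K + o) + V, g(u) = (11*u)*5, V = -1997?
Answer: 2973 + 3*I*√1266 ≈ 2973.0 + 106.74*I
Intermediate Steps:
g(u) = 55*u
F(K, o) = -1997 + K + o (F(K, o) = (K + o) - 1997 = -1997 + K + o)
k = 3*I*√1266 (k = √(1311 + 55*(-231)) = √(1311 - 12705) = √(-11394) = 3*I*√1266 ≈ 106.74*I)
l = 2973 (l = 6 + 3*(-1997 + 2081 + 905) = 6 + 3*989 = 6 + 2967 = 2973)
k + l = 3*I*√1266 + 2973 = 2973 + 3*I*√1266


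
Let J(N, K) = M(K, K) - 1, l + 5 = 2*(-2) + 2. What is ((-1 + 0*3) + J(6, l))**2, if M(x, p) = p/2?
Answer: 121/4 ≈ 30.250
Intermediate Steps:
M(x, p) = p/2 (M(x, p) = p*(1/2) = p/2)
l = -7 (l = -5 + (2*(-2) + 2) = -5 + (-4 + 2) = -5 - 2 = -7)
J(N, K) = -1 + K/2 (J(N, K) = K/2 - 1 = -1 + K/2)
((-1 + 0*3) + J(6, l))**2 = ((-1 + 0*3) + (-1 + (1/2)*(-7)))**2 = ((-1 + 0) + (-1 - 7/2))**2 = (-1 - 9/2)**2 = (-11/2)**2 = 121/4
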